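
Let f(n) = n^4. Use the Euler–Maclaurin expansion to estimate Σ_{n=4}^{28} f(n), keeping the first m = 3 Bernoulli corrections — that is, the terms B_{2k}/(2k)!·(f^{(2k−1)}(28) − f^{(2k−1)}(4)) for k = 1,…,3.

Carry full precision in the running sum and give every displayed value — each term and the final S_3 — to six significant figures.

S_3 ≈ 3.75662e+06

The integral term ∫_4^28 x^4 dx = 3.44187e+06.
Endpoint term: (f(4) + f(28))/2 = (256.000 + 614656)/2 = 307456.
Integral + boundary = 3.74932e+06.
k=1: B_{2}/(2)! × [f^{(1)}(28) − f^{(1)}(4)] = 1/12 × (87808.0 − 256.000) = 7296.00.
Running total after k=1: 3.75662e+06.
k=2: B_{4}/(4)! × [f^{(3)}(28) − f^{(3)}(4)] = −1/720 × (672.000 − 96.0000) = -0.800000.
Running total after k=2: 3.75662e+06.
k=3: B_{6}/(6)! × [f^{(5)}(28) − f^{(5)}(4)] = 1/30240 × (0.00000 − 0.00000) = 0.00000.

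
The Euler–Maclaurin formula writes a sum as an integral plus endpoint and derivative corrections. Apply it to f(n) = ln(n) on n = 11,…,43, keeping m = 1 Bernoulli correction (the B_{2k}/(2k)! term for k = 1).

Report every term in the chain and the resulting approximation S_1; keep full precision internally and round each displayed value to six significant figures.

S_1 ≈ 106.429

The integral term ∫_11^43 ln(x) dx = 103.355.
Endpoint term: (f(11) + f(43))/2 = (2.39790 + 3.76120)/2 = 3.07955.
Integral + boundary = 106.434.
Order-1 term: 1/12 · (0.0232558 − 0.0909091) = -0.00563777.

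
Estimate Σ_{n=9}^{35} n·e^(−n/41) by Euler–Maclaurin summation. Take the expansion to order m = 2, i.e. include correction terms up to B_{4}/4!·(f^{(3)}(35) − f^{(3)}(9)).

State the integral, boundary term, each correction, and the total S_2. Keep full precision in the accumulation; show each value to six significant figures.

The integral term ∫_9^35 x·e^(−x/41) dx = 319.005.
Endpoint term: (f(9) + f(35))/2 = (7.22619 + 14.9049)/2 = 11.0655.
So far: 330.070.
Order-1 term: 1/12 · (0.0623201 − 0.626662) = -0.0470285.
Running total after k=1: 330.023.
Order-2 term: −1/720 · (0.000543741 − 0.00132807) = 1.08934e-06.

S_2 ≈ 330.023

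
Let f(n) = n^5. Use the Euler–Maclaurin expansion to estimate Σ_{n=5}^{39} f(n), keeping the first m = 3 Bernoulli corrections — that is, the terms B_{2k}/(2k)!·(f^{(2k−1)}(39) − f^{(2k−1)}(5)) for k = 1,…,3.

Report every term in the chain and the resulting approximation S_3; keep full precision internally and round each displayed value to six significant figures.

S_3 ≈ 6.32532e+08

The integral term ∫_5^39 x^5 dx = 5.86455e+08.
Endpoint term: (f(5) + f(39))/2 = (3125.00 + 9.02242e+07)/2 = 4.51137e+07.
So far: 6.31568e+08.
Order-1 term: 1/12 · (1.15672e+07 − 3125.00) = 963673.
Running total after k=1: 6.32532e+08.
Order-2 term: −1/720 · (91260.0 − 1500.00) = -124.667.
Running total after k=2: 6.32532e+08.
Order-3 term: 1/30240 · (120.000 − 120.000) = 0.00000.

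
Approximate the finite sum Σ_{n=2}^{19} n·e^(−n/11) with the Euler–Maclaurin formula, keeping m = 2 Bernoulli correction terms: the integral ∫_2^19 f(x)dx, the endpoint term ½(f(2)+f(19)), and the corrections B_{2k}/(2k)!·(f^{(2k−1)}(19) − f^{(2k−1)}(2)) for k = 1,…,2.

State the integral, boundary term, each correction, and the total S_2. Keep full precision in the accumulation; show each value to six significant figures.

Integral: ∫_2^19 x·e^(−x/11) dx = 60.5630.
Boundary: ½(f(2) + f(19)) = ½(1.66751 + 3.37760) = 2.52255.
So far: 63.0856.
k=1: B_{2}/(2)! × [f^{(1)}(19) − f^{(1)}(2)] = 1/12 × (-0.129286 − 0.682161) = -0.0676206.
Partial sum through k=1: 63.0180.
k=2: B_{4}/(4)! × [f^{(3)}(19) − f^{(3)}(2)] = −1/720 × (0.00186984 − 0.0194187) = 2.43735e-05.

S_2 ≈ 63.0180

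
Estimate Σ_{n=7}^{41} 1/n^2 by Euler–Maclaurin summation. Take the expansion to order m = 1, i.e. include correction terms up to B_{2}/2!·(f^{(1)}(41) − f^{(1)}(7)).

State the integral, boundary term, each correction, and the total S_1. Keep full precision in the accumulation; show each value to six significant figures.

S_1 ≈ 0.129452

Integral: ∫_7^41 1/x^2 dx = 0.118467.
Endpoint term: (f(7) + f(41))/2 = (0.0204082 + 0.000594884)/2 = 0.0105015.
Integral + boundary = 0.128968.
Correction k=1: B_{2}/2! · (f^{(1)}(41) − f^{(1)}(7)) = 1/12 · (-2.90187e-05 − (-0.00583090)) = 0.000483490.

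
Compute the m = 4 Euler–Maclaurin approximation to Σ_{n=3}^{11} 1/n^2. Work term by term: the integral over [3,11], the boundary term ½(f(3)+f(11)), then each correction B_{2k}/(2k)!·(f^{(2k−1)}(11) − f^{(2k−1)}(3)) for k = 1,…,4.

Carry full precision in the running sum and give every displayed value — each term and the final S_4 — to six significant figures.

Integral: ∫_3^11 1/x^2 dx = 0.242424.
Endpoint term: (f(3) + f(11))/2 = (0.111111 + 0.00826446)/2 = 0.0596878.
Running total after boundary: 0.302112.
Order-1 term: 1/12 · (-0.00150263 − (-0.0740741)) = 0.00604762.
Running total after k=1: 0.308160.
Order-2 term: −1/720 · (-0.000149021 − (-0.0987654)) = -0.000136967.
Running total after k=2: 0.308023.
Order-3 term: 1/30240 · (-3.69474e-05 − (-0.329218)) = 1.08856e-05.
Running total after k=3: 0.308034.
Order-4 term: −1/1209600 · (-1.70996e-05 − (-2.04847)) = -1.69349e-06.

S_4 ≈ 0.308032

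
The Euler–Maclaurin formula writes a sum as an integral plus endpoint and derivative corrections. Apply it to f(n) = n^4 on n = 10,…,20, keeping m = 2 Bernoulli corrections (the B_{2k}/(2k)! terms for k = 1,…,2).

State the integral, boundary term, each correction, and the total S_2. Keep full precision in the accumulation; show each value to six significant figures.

S_2 ≈ 707333

Integral: ∫_10^20 x^4 dx = 620000.
½[f(10) + f(20)] = ½[10000.0 + 160000] = 85000.0.
Integral + boundary = 705000.
Order-1 term: 1/12 · (32000.0 − 4000.00) = 2333.33.
Partial sum through k=1: 707333.
Order-2 term: −1/720 · (480.000 − 240.000) = -0.333333.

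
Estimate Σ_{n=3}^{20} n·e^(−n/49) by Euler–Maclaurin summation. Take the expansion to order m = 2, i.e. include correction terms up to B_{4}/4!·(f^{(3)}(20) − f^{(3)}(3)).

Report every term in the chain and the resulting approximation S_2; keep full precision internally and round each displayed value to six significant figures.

S_2 ≈ 156.772

Integral: ∫_3^20 x·e^(−x/49) dx = 148.753.
½[f(3) + f(20)] = ½[2.82184 + 13.2974] = 8.05962.
Running total after boundary: 156.813.
Order-1 term: 1/12 · (0.393495 − 0.883024) = -0.0407941.
Partial sum through k=1: 156.772.
Order-2 term: −1/720 · (0.000717716 − 0.00115129) = 6.02187e-07.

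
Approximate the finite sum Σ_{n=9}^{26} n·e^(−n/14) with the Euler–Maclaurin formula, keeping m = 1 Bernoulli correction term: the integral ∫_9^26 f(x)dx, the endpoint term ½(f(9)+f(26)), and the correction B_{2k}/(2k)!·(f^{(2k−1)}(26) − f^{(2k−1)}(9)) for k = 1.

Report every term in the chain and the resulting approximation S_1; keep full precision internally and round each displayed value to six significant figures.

Integral: ∫_9^26 x·e^(−x/14) dx = 81.8776.
Boundary: ½(f(9) + f(26)) = ½(4.73209 + 4.05907) = 4.39558.
Running total after boundary: 86.2732.
Order-1 term: 1/12 · (-0.133815 − 0.187781) = -0.0267997.

S_1 ≈ 86.2464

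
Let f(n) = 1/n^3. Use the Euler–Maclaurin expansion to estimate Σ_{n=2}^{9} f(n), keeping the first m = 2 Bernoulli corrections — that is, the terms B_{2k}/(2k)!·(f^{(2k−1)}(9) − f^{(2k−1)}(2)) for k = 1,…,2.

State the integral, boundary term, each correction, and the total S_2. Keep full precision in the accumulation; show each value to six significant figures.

S_2 ≈ 0.196298

Integral: ∫_2^9 1/x^3 dx = 0.118827.
½[f(2) + f(9)] = ½[0.125000 + 0.00137174] = 0.0631859.
Integral + boundary = 0.182013.
k=1: B_{2}/(2)! × [f^{(1)}(9) − f^{(1)}(2)] = 1/12 × (-0.000457247 − (-0.187500)) = 0.0155869.
After k=1: 0.197600.
k=2: B_{4}/(4)! × [f^{(3)}(9) − f^{(3)}(2)] = −1/720 × (-0.000112901 − (-0.937500)) = -0.00130193.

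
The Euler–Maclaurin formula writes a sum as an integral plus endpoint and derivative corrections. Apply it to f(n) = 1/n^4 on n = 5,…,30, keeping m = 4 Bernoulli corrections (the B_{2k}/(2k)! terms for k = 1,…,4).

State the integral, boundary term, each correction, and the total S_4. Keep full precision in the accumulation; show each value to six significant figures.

The integral term ∫_5^30 1/x^4 dx = 0.00265432.
½[f(5) + f(30)] = ½[0.00160000 + 1.23457e-06] = 0.000800617.
Integral + boundary = 0.00345494.
Order-1 term: 1/12 · (-1.64609e-07 − (-0.00128000)) = 0.000106653.
Running total after k=1: 0.00356159.
Order-2 term: −1/720 · (-5.48697e-09 − (-0.00153600)) = -2.13333e-06.
Running total after k=2: 0.00355946.
Order-3 term: 1/30240 · (-3.41411e-10 − (-0.00344064)) = 1.13778e-07.
Running total after k=3: 0.00355957.
Order-4 term: −1/1209600 · (-3.41411e-11 − (-0.0123863)) = -1.02400e-08.

S_4 ≈ 0.00355956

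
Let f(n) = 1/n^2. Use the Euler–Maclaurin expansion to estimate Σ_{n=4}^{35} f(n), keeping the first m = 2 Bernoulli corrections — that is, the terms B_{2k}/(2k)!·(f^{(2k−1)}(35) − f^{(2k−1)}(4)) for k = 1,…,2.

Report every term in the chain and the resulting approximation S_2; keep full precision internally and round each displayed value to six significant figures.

S_2 ≈ 0.255654

Integral: ∫_4^35 1/x^2 dx = 0.221429.
Endpoint term: (f(4) + f(35))/2 = (0.0625000 + 0.000816327)/2 = 0.0316582.
So far: 0.253087.
Correction k=1: B_{2}/2! · (f^{(1)}(35) − f^{(1)}(4)) = 1/12 · (-4.66472e-05 − (-0.0312500)) = 0.00260028.
Partial sum through k=1: 0.255687.
Correction k=2: B_{4}/4! · (f^{(3)}(35) − f^{(3)}(4)) = −1/720 · (-4.56952e-07 − (-0.0234375)) = -3.25514e-05.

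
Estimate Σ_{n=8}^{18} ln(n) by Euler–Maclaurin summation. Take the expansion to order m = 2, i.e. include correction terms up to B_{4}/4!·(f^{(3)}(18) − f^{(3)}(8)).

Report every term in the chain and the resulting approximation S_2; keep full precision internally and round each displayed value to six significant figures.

S_2 ≈ 27.8703

The integral term ∫_8^18 ln(x) dx = 25.3912.
Endpoint term: (f(8) + f(18))/2 = (2.07944 + 2.89037)/2 = 2.48491.
So far: 27.8761.
Correction k=1: B_{2}/2! · (f^{(1)}(18) − f^{(1)}(8)) = 1/12 · (0.0555556 − 0.125000) = -0.00578704.
After k=1: 27.8703.
Correction k=2: B_{4}/4! · (f^{(3)}(18) − f^{(3)}(8)) = −1/720 · (0.000342936 − 0.00390625) = 4.94905e-06.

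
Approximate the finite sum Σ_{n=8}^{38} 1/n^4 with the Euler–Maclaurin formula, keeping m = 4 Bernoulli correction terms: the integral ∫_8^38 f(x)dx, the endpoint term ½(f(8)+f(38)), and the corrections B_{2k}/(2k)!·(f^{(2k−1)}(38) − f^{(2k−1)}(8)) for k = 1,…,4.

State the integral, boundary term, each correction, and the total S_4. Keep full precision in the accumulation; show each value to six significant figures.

S_4 ≈ 0.000777367

Integral: ∫_8^38 1/x^4 dx = 0.000644967.
½[f(8) + f(38)] = ½[0.000244141 + 4.79585e-07] = 0.000122310.
Running total after boundary: 0.000767277.
Order-1 term: 1/12 · (-5.04826e-08 − (-0.000122070)) = 1.01683e-05.
After k=1: 0.000777445.
Order-2 term: −1/720 · (-1.04881e-09 − (-5.72205e-05)) = -7.94714e-08.
After k=2: 0.000777366.
Order-3 term: 1/30240 · (-4.06740e-11 − (-5.00679e-05)) = 1.65568e-09.
After k=3: 0.000777368.
Order-4 term: −1/1209600 · (-2.53508e-12 − (-7.04080e-05)) = -5.82077e-11.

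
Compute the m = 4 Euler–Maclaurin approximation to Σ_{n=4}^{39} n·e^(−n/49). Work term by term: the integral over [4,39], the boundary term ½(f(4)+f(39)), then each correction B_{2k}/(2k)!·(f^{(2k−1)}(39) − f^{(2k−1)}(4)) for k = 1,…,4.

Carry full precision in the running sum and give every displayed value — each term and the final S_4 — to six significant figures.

S_4 ≈ 458.570

∫_4^39 x·e^(−x/49) dx evaluates to 447.991.
Boundary: ½(f(4) + f(39)) = ½(3.68644 + 17.5955) = 10.6410.
So far: 458.632.
k=1: B_{2}/(2)! × [f^{(1)}(39) − f^{(1)}(4)] = 1/12 × (0.0920748 − 0.846377) = -0.0628585.
After k=1: 458.570.
k=2: B_{4}/(4)! × [f^{(3)}(39) − f^{(3)}(4)] = −1/720 × (0.000414164 − 0.00112020) = 9.80604e-07.
After k=2: 458.570.
k=3: B_{6}/(6)! × [f^{(5)}(39) − f^{(5)}(4)] = 1/30240 × (3.29021e-07 − 7.86292e-07) = -1.51214e-11.
After k=3: 458.570.
k=4: B_{8}/(8)! × [f^{(7)}(39) − f^{(7)}(4)] = −1/1209600 × (2.02227e-10 − 4.60654e-10) = 2.13647e-16.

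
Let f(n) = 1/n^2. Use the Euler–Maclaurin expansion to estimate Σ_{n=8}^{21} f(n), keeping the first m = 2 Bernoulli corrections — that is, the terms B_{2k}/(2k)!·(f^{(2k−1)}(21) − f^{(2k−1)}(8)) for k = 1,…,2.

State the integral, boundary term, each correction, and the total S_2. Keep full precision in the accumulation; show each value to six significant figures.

The integral term ∫_8^21 1/x^2 dx = 0.0773810.
Boundary: ½(f(8) + f(21)) = ½(0.0156250 + 0.00226757) = 0.00894629.
So far: 0.0863272.
Order-1 term: 1/12 · (-0.000215959 − (-0.00390625)) = 0.000307524.
After k=1: 0.0866348.
Order-2 term: −1/720 · (-5.87645e-06 − (-0.000732422)) = -1.00909e-06.

S_2 ≈ 0.0866338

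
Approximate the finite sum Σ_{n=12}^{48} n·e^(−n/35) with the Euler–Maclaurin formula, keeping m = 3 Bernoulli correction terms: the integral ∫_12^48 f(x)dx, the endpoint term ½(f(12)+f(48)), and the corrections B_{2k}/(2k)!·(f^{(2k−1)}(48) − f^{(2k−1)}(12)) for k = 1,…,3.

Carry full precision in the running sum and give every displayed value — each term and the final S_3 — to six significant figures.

S_3 ≈ 440.696

∫_12^48 x·e^(−x/35) dx evaluates to 430.395.
½[f(12) + f(48)] = ½[8.51688 + 12.1797] = 10.3483.
Running total after boundary: 440.743.
k=1: B_{2}/(2)! × [f^{(1)}(48) − f^{(1)}(12)] = 1/12 × (-0.0942478 − 0.466400) = -0.0467207.
After k=1: 440.696.
k=2: B_{4}/(4)! × [f^{(3)}(48) − f^{(3)}(12)] = −1/720 × (0.000337339 − 0.00153949) = 1.66966e-06.
After k=2: 440.696.
k=3: B_{6}/(6)! × [f^{(5)}(48) − f^{(5)}(12)] = 1/30240 × (6.13564e-07 − 2.20265e-06) = -5.25493e-11.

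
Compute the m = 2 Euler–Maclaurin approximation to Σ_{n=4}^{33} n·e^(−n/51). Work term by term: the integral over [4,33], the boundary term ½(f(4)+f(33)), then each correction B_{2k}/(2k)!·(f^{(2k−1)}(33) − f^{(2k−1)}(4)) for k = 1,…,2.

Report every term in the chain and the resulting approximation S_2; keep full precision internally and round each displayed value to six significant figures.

S_2 ≈ 360.807

∫_4^33 x·e^(−x/51) dx evaluates to 350.375.
Endpoint term: (f(4) + f(33))/2 = (3.69826 + 17.2783)/2 = 10.4883.
So far: 360.863.
Correction k=1: B_{2}/2! · (f^{(1)}(33) − f^{(1)}(4)) = 1/12 · (0.184794 − 0.852051) = -0.0556047.
Partial sum through k=1: 360.807.
Correction k=2: B_{4}/4! · (f^{(3)}(33) − f^{(3)}(4)) = −1/720 · (0.000473649 − 0.00103852) = 7.84538e-07.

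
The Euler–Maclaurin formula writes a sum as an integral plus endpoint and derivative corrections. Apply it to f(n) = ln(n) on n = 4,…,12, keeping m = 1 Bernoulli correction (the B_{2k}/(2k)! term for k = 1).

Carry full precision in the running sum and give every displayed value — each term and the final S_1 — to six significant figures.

S_1 ≈ 18.1954

The integral term ∫_4^12 ln(x) dx = 16.2737.
½[f(4) + f(12)] = ½[1.38629 + 2.48491] = 1.93560.
Integral + boundary = 18.2093.
k=1: B_{2}/(2)! × [f^{(1)}(12) − f^{(1)}(4)] = 1/12 × (0.0833333 − 0.250000) = -0.0138889.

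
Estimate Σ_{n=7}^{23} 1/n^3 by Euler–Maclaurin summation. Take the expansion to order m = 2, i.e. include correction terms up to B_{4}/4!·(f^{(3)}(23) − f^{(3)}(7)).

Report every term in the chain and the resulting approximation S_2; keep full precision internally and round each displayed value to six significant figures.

S_2 ≈ 0.0108602

The integral term ∫_7^23 1/x^3 dx = 0.00925890.
½[f(7) + f(23)] = ½[0.00291545 + 8.21895e-05] = 0.00149882.
Running total after boundary: 0.0107577.
Order-1 term: 1/12 · (-1.07204e-05 − (-0.00124948)) = 0.000103230.
Partial sum through k=1: 0.0108610.
Order-2 term: −1/720 · (-4.05307e-07 − (-0.000509992)) = -7.07759e-07.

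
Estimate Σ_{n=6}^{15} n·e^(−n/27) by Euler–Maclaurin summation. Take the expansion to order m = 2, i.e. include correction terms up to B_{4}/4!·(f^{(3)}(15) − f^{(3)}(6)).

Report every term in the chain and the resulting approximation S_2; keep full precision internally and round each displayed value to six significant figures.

The integral term ∫_6^15 x·e^(−x/27) dx = 62.8206.
Boundary: ½(f(6) + f(15)) = ½(4.80442 + 8.60630) = 6.70536.
Integral + boundary = 69.5260.
Order-1 term: 1/12 · (0.255002 − 0.622796) = -0.0306495.
After k=1: 69.4954.
Order-2 term: −1/720 · (0.00192388 − 0.00305113) = 1.56562e-06.

S_2 ≈ 69.4954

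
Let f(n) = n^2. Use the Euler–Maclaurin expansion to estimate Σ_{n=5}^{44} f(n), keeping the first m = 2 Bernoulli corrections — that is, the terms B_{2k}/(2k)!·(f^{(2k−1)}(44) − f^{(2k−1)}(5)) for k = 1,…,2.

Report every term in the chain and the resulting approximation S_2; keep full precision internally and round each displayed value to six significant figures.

S_2 ≈ 29340.0

∫_5^44 x^2 dx evaluates to 28353.0.
Boundary: ½(f(5) + f(44)) = ½(25.0000 + 1936.00) = 980.500.
Integral + boundary = 29333.5.
Order-1 term: 1/12 · (88.0000 − 10.0000) = 6.50000.
Partial sum through k=1: 29340.0.
Order-2 term: −1/720 · (0.00000 − 0.00000) = 0.00000.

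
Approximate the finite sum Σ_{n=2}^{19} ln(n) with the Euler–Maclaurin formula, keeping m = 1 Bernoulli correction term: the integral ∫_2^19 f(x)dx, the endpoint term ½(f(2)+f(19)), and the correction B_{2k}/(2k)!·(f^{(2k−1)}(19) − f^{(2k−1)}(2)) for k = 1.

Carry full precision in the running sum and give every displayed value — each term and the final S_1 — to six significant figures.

Integral: ∫_2^19 ln(x) dx = 37.5580.
Boundary: ½(f(2) + f(19)) = ½(0.693147 + 2.94444) = 1.81879.
Running total after boundary: 39.3768.
k=1: B_{2}/(2)! × [f^{(1)}(19) − f^{(1)}(2)] = 1/12 × (0.0526316 − 0.500000) = -0.0372807.

S_1 ≈ 39.3396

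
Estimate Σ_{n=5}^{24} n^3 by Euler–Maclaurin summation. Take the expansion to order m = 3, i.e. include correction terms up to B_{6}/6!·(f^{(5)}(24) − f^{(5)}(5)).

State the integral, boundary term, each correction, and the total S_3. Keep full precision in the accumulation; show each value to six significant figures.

∫_5^24 x^3 dx evaluates to 82787.8.
Endpoint term: (f(5) + f(24))/2 = (125.000 + 13824.0)/2 = 6974.50.
So far: 89762.2.
Order-1 term: 1/12 · (1728.00 − 75.0000) = 137.750.
Partial sum through k=1: 89900.0.
Order-2 term: −1/720 · (6.00000 − 6.00000) = 0.00000.
Partial sum through k=2: 89900.0.
Order-3 term: 1/30240 · (0.00000 − 0.00000) = 0.00000.

S_3 ≈ 89900.0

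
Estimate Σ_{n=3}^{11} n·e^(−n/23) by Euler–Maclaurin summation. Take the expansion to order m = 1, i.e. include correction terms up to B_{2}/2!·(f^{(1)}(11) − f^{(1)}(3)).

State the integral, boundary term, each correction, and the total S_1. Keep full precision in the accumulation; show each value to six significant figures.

The integral term ∫_3^11 x·e^(−x/23) dx = 40.1419.
Endpoint term: (f(3) + f(11))/2 = (2.63314 + 6.81847)/2 = 4.72580.
Integral + boundary = 44.8677.
Correction k=1: B_{2}/2! · (f^{(1)}(11) − f^{(1)}(3)) = 1/12 · (0.323405 − 0.763229) = -0.0366520.

S_1 ≈ 44.8311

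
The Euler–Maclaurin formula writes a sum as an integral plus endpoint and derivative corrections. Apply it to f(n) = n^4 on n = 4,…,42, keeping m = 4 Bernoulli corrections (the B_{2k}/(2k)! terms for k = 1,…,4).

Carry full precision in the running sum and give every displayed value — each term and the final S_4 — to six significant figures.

S_4 ≈ 2.77187e+07

∫_4^42 x^4 dx evaluates to 2.61380e+07.
Endpoint term: (f(4) + f(42))/2 = (256.000 + 3.11170e+06)/2 = 1.55598e+06.
Running total after boundary: 2.76940e+07.
k=1: B_{2}/(2)! × [f^{(1)}(42) − f^{(1)}(4)] = 1/12 × (296352 − 256.000) = 24674.7.
Running total after k=1: 2.77187e+07.
k=2: B_{4}/(4)! × [f^{(3)}(42) − f^{(3)}(4)] = −1/720 × (1008.00 − 96.0000) = -1.26667.
Running total after k=2: 2.77187e+07.
k=3: B_{6}/(6)! × [f^{(5)}(42) − f^{(5)}(4)] = 1/30240 × (0.00000 − 0.00000) = 0.00000.
Running total after k=3: 2.77187e+07.
k=4: B_{8}/(8)! × [f^{(7)}(42) − f^{(7)}(4)] = −1/1209600 × (0.00000 − 0.00000) = 0.00000.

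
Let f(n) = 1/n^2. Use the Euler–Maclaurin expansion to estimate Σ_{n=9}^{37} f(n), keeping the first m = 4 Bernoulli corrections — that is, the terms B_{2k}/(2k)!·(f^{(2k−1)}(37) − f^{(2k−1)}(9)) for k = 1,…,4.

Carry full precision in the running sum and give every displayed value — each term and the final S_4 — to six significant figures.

∫_9^37 1/x^2 dx evaluates to 0.0840841.
Endpoint term: (f(9) + f(37))/2 = (0.0123457 + 0.000730460)/2 = 0.00653807.
Integral + boundary = 0.0906222.
Order-1 term: 1/12 · (-3.94843e-05 − (-0.00274348)) = 0.000225333.
After k=1: 0.0908475.
Order-2 term: −1/720 · (-3.46101e-07 − (-0.000406442)) = -5.64022e-07.
After k=2: 0.0908469.
Order-3 term: 1/30240 · (-7.58439e-09 − (-0.000150534)) = 4.97773e-09.
After k=3: 0.0908469.
Order-4 term: −1/1209600 · (-3.10245e-10 − (-0.000104073)) = -8.60389e-11.

S_4 ≈ 0.0908469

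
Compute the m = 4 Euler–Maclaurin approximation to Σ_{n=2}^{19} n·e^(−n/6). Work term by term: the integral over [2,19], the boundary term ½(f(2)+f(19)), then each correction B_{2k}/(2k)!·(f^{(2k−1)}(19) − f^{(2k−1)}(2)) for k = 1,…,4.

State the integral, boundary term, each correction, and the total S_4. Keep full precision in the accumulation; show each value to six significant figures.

S_4 ≈ 29.1415

∫_2^19 x·e^(−x/6) dx evaluates to 28.0719.
Endpoint term: (f(2) + f(19))/2 = (1.43306 + 0.800733)/2 = 1.11690.
So far: 29.1888.
Order-1 term: 1/12 · (-0.0913117 − 0.477688) = -0.0474166.
Running total after k=1: 29.1414.
Order-2 term: −1/720 · (-0.000195110 − 0.0530764) = 7.39882e-05.
Running total after k=2: 29.1415.
Order-3 term: 1/30240 · (5.96171e-05 − 0.00258010) = -8.33494e-08.
Running total after k=3: 29.1415.
Order-4 term: −1/1209600 · (3.46261e-06 − 0.000102385) = 8.17811e-11.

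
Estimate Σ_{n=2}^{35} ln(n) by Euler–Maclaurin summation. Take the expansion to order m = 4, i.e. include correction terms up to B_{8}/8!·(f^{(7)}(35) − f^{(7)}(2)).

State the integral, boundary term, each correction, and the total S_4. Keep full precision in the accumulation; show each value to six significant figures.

Integral: ∫_2^35 ln(x) dx = 90.0509.
Boundary: ½(f(2) + f(35)) = ½(0.693147 + 3.55535) = 2.12425.
Running total after boundary: 92.1751.
Correction k=1: B_{2}/2! · (f^{(1)}(35) − f^{(1)}(2)) = 1/12 · (0.0285714 − 0.500000) = -0.0392857.
After k=1: 92.1358.
Correction k=2: B_{4}/4! · (f^{(3)}(35) − f^{(3)}(2)) = −1/720 · (4.66472e-05 − 0.250000) = 0.000347157.
After k=2: 92.1362.
Correction k=3: B_{6}/6! · (f^{(5)}(35) − f^{(5)}(2)) = 1/30240 · (4.56952e-07 − 0.750000) = -2.48016e-05.
After k=3: 92.1362.
Correction k=4: B_{8}/8! · (f^{(7)}(35) − f^{(7)}(2)) = −1/1209600 · (1.11907e-08 − 5.62500) = 4.65030e-06.

S_4 ≈ 92.1362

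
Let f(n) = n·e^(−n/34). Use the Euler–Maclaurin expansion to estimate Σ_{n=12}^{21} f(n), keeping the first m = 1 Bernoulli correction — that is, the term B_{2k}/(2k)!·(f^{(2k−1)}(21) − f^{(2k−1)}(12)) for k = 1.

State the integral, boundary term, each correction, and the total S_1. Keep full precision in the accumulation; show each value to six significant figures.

S_1 ≈ 100.426

Integral: ∫_12^21 x·e^(−x/34) dx = 90.5695.
½[f(12) + f(21)] = ½[8.43142 + 11.3234] = 9.87743.
Running total after boundary: 100.447.
Order-1 term: 1/12 · (0.206169 − 0.454636) = -0.0207055.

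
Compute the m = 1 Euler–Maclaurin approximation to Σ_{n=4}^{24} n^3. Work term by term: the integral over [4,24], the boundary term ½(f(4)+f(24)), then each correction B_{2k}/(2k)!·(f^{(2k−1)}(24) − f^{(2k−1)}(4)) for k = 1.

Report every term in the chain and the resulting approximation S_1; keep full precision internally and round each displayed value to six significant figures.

The integral term ∫_4^24 x^3 dx = 82880.0.
½[f(4) + f(24)] = ½[64.0000 + 13824.0] = 6944.00.
Integral + boundary = 89824.0.
k=1: B_{2}/(2)! × [f^{(1)}(24) − f^{(1)}(4)] = 1/12 × (1728.00 − 48.0000) = 140.000.

S_1 ≈ 89964.0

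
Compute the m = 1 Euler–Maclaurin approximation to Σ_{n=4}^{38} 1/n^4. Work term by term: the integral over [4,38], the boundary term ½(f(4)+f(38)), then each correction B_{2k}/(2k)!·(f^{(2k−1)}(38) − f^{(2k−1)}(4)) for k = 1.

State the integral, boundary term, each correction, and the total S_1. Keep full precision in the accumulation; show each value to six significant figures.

The integral term ∫_4^38 1/x^4 dx = 0.00520226.
Endpoint term: (f(4) + f(38))/2 = (0.00390625 + 4.79585e-07)/2 = 0.00195336.
Integral + boundary = 0.00715562.
Order-1 term: 1/12 · (-5.04826e-08 − (-0.00390625)) = 0.000325517.

S_1 ≈ 0.00748114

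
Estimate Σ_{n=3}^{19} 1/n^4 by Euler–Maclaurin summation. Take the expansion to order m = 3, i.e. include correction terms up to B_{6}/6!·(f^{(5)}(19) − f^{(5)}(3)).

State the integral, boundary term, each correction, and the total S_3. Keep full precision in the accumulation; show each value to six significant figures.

S_3 ≈ 0.0197804

∫_3^19 1/x^4 dx evaluates to 0.0122971.
Endpoint term: (f(3) + f(19))/2 = (0.0123457 + 7.67336e-06)/2 = 0.00617668.
Integral + boundary = 0.0184738.
Correction k=1: B_{2}/2! · (f^{(1)}(19) − f^{(1)}(3)) = 1/12 · (-1.61544e-06 − (-0.0164609)) = 0.00137161.
After k=1: 0.0198454.
Correction k=2: B_{4}/4! · (f^{(3)}(19) − f^{(3)}(3)) = −1/720 · (-1.34247e-07 − (-0.0548697)) = -7.62077e-05.
After k=2: 0.0197692.
Correction k=3: B_{6}/6! · (f^{(5)}(19) − f^{(5)}(3)) = 1/30240 · (-2.08251e-08 − (-0.341411)) = 1.12901e-05.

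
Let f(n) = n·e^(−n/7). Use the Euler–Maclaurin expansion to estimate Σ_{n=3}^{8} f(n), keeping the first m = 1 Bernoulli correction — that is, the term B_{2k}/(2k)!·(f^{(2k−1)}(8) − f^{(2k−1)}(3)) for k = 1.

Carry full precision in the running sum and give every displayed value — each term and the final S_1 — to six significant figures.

Integral: ∫_3^8 x·e^(−x/7) dx = 12.1155.
½[f(3) + f(8)] = ½[1.95432 + 2.55125] = 2.25278.
Running total after boundary: 14.3683.
Correction k=1: B_{2}/2! · (f^{(1)}(8) − f^{(1)}(3)) = 1/12 · (-0.0455581 − 0.372251) = -0.0348174.

S_1 ≈ 14.3335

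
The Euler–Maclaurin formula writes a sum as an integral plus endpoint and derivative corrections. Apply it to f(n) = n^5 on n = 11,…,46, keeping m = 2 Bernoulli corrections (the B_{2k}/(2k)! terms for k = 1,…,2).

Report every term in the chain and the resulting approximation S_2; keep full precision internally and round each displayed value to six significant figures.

S_2 ≈ 1.68368e+09

Integral: ∫_11^46 x^5 dx = 1.57875e+09.
Endpoint term: (f(11) + f(46))/2 = (161051 + 2.05963e+08)/2 = 1.03062e+08.
So far: 1.68182e+09.
Correction k=1: B_{2}/2! · (f^{(1)}(46) − f^{(1)}(11)) = 1/12 · (2.23873e+07 − 73205.0) = 1.85951e+06.
After k=1: 1.68368e+09.
Correction k=2: B_{4}/4! · (f^{(3)}(46) − f^{(3)}(11)) = −1/720 · (126960 − 7260.00) = -166.250.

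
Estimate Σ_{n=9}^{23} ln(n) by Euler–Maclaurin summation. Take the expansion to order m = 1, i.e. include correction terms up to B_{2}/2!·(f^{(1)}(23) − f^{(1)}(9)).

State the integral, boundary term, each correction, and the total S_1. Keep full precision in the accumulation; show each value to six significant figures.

S_1 ≈ 41.0021

∫_9^23 ln(x) dx evaluates to 38.3413.
½[f(9) + f(23)] = ½[2.19722 + 3.13549] = 2.66636.
Integral + boundary = 41.0077.
k=1: B_{2}/(2)! × [f^{(1)}(23) − f^{(1)}(9)] = 1/12 × (0.0434783 − 0.111111) = -0.00563607.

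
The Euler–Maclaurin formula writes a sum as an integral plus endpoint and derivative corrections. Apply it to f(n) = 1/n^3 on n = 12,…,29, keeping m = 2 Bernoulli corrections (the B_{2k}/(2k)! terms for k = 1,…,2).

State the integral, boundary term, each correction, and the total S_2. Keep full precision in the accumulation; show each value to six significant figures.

S_2 ≈ 0.00319922

The integral term ∫_12^29 1/x^3 dx = 0.00287769.
½[f(12) + f(29)] = ½[0.000578704 + 4.10021e-05] = 0.000309853.
Integral + boundary = 0.00318754.
Correction k=1: B_{2}/2! · (f^{(1)}(29) − f^{(1)}(12)) = 1/12 · (-4.24160e-06 − (-0.000144676)) = 1.17029e-05.
Running total after k=1: 0.00319925.
Correction k=2: B_{4}/4! · (f^{(3)}(29) − f^{(3)}(12)) = −1/720 · (-1.00870e-07 − (-2.00939e-05)) = -2.77681e-08.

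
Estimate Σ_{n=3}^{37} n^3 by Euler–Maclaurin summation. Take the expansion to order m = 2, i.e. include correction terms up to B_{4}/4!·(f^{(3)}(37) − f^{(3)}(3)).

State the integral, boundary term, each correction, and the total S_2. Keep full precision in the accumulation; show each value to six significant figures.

S_2 ≈ 494200

∫_3^37 x^3 dx evaluates to 468520.
Boundary: ½(f(3) + f(37)) = ½(27.0000 + 50653.0) = 25340.0.
So far: 493860.
k=1: B_{2}/(2)! × [f^{(1)}(37) − f^{(1)}(3)] = 1/12 × (4107.00 − 27.0000) = 340.000.
Running total after k=1: 494200.
k=2: B_{4}/(4)! × [f^{(3)}(37) − f^{(3)}(3)] = −1/720 × (6.00000 − 6.00000) = 0.00000.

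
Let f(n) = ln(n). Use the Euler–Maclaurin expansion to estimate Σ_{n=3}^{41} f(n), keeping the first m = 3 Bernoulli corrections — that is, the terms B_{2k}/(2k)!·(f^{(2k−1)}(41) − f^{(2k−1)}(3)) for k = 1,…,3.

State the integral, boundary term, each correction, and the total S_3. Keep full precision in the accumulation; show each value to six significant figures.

S_3 ≈ 113.341

Integral: ∫_3^41 ln(x) dx = 110.961.
Boundary: ½(f(3) + f(41)) = ½(1.09861 + 3.71357) = 2.40609.
Running total after boundary: 113.367.
Order-1 term: 1/12 · (0.0243902 − 0.333333) = -0.0257453.
Running total after k=1: 113.341.
Order-2 term: −1/720 · (2.90187e-05 − 0.0740741) = 0.000102840.
Running total after k=2: 113.341.
Order-3 term: 1/30240 · (2.07153e-07 − 0.0987654) = -3.26605e-06.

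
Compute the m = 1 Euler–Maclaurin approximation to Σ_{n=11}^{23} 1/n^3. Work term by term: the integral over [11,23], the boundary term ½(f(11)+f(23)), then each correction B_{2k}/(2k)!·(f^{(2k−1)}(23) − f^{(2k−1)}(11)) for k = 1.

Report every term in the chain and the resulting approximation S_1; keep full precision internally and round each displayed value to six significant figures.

Integral: ∫_11^23 1/x^3 dx = 0.00318705.
Endpoint term: (f(11) + f(23))/2 = (0.000751315 + 8.21895e-05)/2 = 0.000416752.
Running total after boundary: 0.00360380.
Correction k=1: B_{2}/2! · (f^{(1)}(23) − f^{(1)}(11)) = 1/12 · (-1.07204e-05 − (-0.000204904)) = 1.61820e-05.

S_1 ≈ 0.00361999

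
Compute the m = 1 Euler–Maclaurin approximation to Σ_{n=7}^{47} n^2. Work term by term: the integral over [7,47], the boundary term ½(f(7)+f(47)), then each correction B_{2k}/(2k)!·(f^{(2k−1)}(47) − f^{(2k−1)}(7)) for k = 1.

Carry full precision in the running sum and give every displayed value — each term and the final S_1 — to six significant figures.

∫_7^47 x^2 dx evaluates to 34493.3.
½[f(7) + f(47)] = ½[49.0000 + 2209.00] = 1129.00.
Running total after boundary: 35622.3.
k=1: B_{2}/(2)! × [f^{(1)}(47) − f^{(1)}(7)] = 1/12 × (94.0000 − 14.0000) = 6.66667.

S_1 ≈ 35629.0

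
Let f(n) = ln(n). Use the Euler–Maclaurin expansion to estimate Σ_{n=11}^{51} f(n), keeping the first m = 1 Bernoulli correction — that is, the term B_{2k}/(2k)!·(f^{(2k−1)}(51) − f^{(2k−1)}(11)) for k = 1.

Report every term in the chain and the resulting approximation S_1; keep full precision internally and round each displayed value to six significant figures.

Integral: ∫_11^51 ln(x) dx = 134.146.
Boundary: ½(f(11) + f(51)) = ½(2.39790 + 3.93183) = 3.16486.
Running total after boundary: 137.311.
Order-1 term: 1/12 · (0.0196078 − 0.0909091) = -0.00594177.

S_1 ≈ 137.305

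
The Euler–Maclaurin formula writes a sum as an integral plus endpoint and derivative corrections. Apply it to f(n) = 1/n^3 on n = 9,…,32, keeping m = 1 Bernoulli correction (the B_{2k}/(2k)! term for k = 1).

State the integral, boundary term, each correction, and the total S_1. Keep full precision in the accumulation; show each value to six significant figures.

S_1 ≈ 0.00642355

Integral: ∫_9^32 1/x^3 dx = 0.00568456.
Boundary: ½(f(9) + f(32)) = ½(0.00137174 + 3.05176e-05) = 0.000701130.
Integral + boundary = 0.00638569.
Correction k=1: B_{2}/2! · (f^{(1)}(32) − f^{(1)}(9)) = 1/12 · (-2.86102e-06 − (-0.000457247)) = 3.78655e-05.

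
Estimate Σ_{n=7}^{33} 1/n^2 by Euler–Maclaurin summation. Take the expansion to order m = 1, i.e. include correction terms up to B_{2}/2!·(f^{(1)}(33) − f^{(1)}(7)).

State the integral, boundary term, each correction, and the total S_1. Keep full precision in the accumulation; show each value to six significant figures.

∫_7^33 1/x^2 dx evaluates to 0.112554.
½[f(7) + f(33)] = ½[0.0204082 + 0.000918274] = 0.0106632.
Running total after boundary: 0.123217.
k=1: B_{2}/(2)! × [f^{(1)}(33) − f^{(1)}(7)] = 1/12 × (-5.56529e-05 − (-0.00583090)) = 0.000481271.

S_1 ≈ 0.123699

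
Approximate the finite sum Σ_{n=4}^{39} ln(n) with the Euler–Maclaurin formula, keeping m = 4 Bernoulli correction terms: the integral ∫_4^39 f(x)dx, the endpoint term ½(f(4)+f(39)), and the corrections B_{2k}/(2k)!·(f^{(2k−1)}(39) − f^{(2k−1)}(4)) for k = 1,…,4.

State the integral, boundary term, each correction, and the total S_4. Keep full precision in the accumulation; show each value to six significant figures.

S_4 ≈ 104.840

The integral term ∫_4^39 ln(x) dx = 102.334.
Boundary: ½(f(4) + f(39)) = ½(1.38629 + 3.66356) = 2.52493.
Running total after boundary: 104.859.
Correction k=1: B_{2}/2! · (f^{(1)}(39) − f^{(1)}(4)) = 1/12 · (0.0256410 − 0.250000) = -0.0186966.
Partial sum through k=1: 104.840.
Correction k=2: B_{4}/4! · (f^{(3)}(39) − f^{(3)}(4)) = −1/720 · (3.37160e-05 − 0.0312500) = 4.33559e-05.
Partial sum through k=2: 104.840.
Correction k=3: B_{6}/6! · (f^{(5)}(39) − f^{(5)}(4)) = 1/30240 · (2.66004e-07 − 0.0234375) = -7.75041e-07.
Partial sum through k=3: 104.840.
Correction k=4: B_{8}/8! · (f^{(7)}(39) − f^{(7)}(4)) = −1/1209600 · (5.24663e-09 − 0.0439453) = 3.63304e-08.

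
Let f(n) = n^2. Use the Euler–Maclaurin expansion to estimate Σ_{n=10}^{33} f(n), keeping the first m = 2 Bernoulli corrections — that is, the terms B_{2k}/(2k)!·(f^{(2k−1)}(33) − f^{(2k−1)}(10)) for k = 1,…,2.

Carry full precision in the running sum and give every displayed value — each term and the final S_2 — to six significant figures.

S_2 ≈ 12244.0

∫_10^33 x^2 dx evaluates to 11645.7.
Endpoint term: (f(10) + f(33))/2 = (100.000 + 1089.00)/2 = 594.500.
Integral + boundary = 12240.2.
k=1: B_{2}/(2)! × [f^{(1)}(33) − f^{(1)}(10)] = 1/12 × (66.0000 − 20.0000) = 3.83333.
Partial sum through k=1: 12244.0.
k=2: B_{4}/(4)! × [f^{(3)}(33) − f^{(3)}(10)] = −1/720 × (0.00000 − 0.00000) = 0.00000.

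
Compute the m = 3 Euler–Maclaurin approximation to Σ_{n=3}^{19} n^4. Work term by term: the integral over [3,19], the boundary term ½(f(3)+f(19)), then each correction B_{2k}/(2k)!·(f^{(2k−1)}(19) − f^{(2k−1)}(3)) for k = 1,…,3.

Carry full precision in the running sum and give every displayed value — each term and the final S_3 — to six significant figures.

Integral: ∫_3^19 x^4 dx = 495171.
Boundary: ½(f(3) + f(19)) = ½(81.0000 + 130321) = 65201.0.
Running total after boundary: 560372.
Order-1 term: 1/12 · (27436.0 − 108.000) = 2277.33.
Running total after k=1: 562650.
Order-2 term: −1/720 · (456.000 − 72.0000) = -0.533333.
Running total after k=2: 562649.
Order-3 term: 1/30240 · (0.00000 − 0.00000) = 0.00000.

S_3 ≈ 562649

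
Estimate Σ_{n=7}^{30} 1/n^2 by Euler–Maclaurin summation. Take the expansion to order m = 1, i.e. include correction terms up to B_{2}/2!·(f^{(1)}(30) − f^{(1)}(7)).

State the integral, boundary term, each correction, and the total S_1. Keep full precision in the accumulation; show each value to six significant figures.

S_1 ≈ 0.120763

Integral: ∫_7^30 1/x^2 dx = 0.109524.
Boundary: ½(f(7) + f(30)) = ½(0.0204082 + 0.00111111) = 0.0107596.
So far: 0.120283.
Order-1 term: 1/12 · (-7.40741e-05 − (-0.00583090)) = 0.000479736.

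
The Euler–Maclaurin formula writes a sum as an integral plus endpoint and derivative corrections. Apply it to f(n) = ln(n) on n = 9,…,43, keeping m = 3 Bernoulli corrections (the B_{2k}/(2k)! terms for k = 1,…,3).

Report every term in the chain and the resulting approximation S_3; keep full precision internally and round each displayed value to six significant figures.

S_3 ≈ 110.928

Integral: ∫_9^43 ln(x) dx = 107.957.
Endpoint term: (f(9) + f(43))/2 = (2.19722 + 3.76120)/2 = 2.97921.
Running total after boundary: 110.936.
Order-1 term: 1/12 · (0.0232558 − 0.111111) = -0.00732127.
Running total after k=1: 110.928.
Order-2 term: −1/720 · (2.51550e-05 − 0.00274348) = 3.77546e-06.
Running total after k=2: 110.928.
Order-3 term: 1/30240 · (1.63256e-07 − 0.000406442) = -1.34351e-08.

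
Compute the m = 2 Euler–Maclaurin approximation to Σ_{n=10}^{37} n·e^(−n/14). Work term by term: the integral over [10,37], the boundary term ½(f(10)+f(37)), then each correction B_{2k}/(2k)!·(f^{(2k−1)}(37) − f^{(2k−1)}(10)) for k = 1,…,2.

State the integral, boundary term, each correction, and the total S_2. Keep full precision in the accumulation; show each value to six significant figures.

S_2 ≈ 117.422

The integral term ∫_10^37 x·e^(−x/14) dx = 113.679.
Boundary: ½(f(10) + f(37)) = ½(4.89542 + 2.63283) = 3.76413.
Running total after boundary: 117.444.
k=1: B_{2}/(2)! × [f^{(1)}(37) − f^{(1)}(10)] = 1/12 × (-0.116902 − 0.139869) = -0.0213976.
After k=1: 117.422.
k=2: B_{4}/(4)! × [f^{(3)}(37) − f^{(3)}(10)] = −1/720 × (0.000129660 − 0.00570894) = 7.74900e-06.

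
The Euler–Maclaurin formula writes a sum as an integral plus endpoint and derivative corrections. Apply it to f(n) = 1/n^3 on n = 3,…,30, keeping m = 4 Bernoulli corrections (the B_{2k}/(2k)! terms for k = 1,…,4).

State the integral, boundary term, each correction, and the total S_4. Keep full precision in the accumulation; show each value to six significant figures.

The integral term ∫_3^30 1/x^3 dx = 0.0550000.
Boundary: ½(f(3) + f(30)) = ½(0.0370370 + 3.70370e-05) = 0.0185370.
So far: 0.0735370.
Correction k=1: B_{2}/2! · (f^{(1)}(30) − f^{(1)}(3)) = 1/12 · (-3.70370e-06 − (-0.0370370)) = 0.00308611.
Running total after k=1: 0.0766231.
Correction k=2: B_{4}/4! · (f^{(3)}(30) − f^{(3)}(3)) = −1/720 · (-8.23045e-08 − (-0.0823045)) = -0.000114312.
Running total after k=2: 0.0765088.
Correction k=3: B_{6}/6! · (f^{(5)}(30) − f^{(5)}(3)) = 1/30240 · (-3.84088e-09 − (-0.384088)) = 1.27013e-05.
Running total after k=3: 0.0765215.
Correction k=4: B_{8}/8! · (f^{(7)}(30) − f^{(7)}(3)) = −1/1209600 · (-3.07270e-10 − (-3.07270)) = -2.54026e-06.

S_4 ≈ 0.0765190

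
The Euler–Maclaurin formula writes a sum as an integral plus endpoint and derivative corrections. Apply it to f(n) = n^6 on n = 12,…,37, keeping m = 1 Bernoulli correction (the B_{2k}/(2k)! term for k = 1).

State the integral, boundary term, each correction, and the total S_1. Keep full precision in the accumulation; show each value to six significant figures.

S_1 ≈ 1.48755e+10

The integral term ∫_12^37 x^6 dx = 1.35566e+10.
½[f(12) + f(37)] = ½[2.98598e+06 + 2.56573e+09] = 1.28436e+09.
Running total after boundary: 1.48409e+10.
Correction k=1: B_{2}/2! · (f^{(1)}(37) − f^{(1)}(12)) = 1/12 · (4.16064e+08 − 1.49299e+06) = 3.45476e+07.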